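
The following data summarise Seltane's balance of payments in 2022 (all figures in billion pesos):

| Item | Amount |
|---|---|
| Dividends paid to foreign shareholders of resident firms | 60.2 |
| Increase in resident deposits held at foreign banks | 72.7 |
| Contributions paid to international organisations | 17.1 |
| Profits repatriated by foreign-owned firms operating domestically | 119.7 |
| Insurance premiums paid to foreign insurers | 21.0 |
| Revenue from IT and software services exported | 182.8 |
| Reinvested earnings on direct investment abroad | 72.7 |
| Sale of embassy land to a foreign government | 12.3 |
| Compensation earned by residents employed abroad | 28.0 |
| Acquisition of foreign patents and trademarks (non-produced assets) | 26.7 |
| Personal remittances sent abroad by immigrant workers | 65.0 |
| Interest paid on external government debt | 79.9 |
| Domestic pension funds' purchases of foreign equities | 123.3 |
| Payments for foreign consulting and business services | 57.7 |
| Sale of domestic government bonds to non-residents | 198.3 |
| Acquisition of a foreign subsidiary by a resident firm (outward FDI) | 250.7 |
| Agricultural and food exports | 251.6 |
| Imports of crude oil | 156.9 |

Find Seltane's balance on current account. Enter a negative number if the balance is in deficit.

Goods: -156.9 + 251.6 = 94.7
Services: -21.0 + 182.8 - 57.7 = 104.1
Primary income: 28.0 - 79.9 - 119.7 - 60.2 + 72.7 = -159.1
Secondary income: -17.1 - 65.0 = -82.1
Current account = 94.7 + 104.1 + (-159.1) + (-82.1) = -42.4
(Excluded from the current account — financial account: increase in resident deposits held at foreign banks 72.7, domestic pension funds' purchases of foreign equities 123.3, sale of domestic government bonds to non-residents 198.3, acquisition of a foreign subsidiary by a resident firm (outward FDI) 250.7; capital account: sale of embassy land to a foreign government 12.3, acquisition of foreign patents and trademarks (non-produced assets) 26.7.)

-42.4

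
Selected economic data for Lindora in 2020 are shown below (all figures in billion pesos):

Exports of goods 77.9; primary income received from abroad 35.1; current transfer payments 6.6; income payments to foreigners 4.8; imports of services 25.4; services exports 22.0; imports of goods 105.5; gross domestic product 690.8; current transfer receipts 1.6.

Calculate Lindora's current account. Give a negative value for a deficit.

Goods balance = 77.9 - 105.5 = -27.6
Services balance = 22.0 - 25.4 = -3.4
Trade balance (goods + services) = -27.6 + (-3.4) = -31.0
Net primary income = 35.1 - 4.8 = 30.3
Net secondary income = 1.6 - 6.6 = -5.0
Current account = -31.0 + 30.3 + (-5.0) = -5.7

-5.7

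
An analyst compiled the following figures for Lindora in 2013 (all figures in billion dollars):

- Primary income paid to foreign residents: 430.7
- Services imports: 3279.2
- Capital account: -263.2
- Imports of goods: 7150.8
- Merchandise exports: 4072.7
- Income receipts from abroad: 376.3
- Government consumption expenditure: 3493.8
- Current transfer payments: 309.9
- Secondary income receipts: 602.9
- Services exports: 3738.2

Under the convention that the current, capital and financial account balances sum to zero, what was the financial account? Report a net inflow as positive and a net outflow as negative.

2643.7

Goods balance = 4072.7 - 7150.8 = -3078.1
Services balance = 3738.2 - 3279.2 = 459.0
Trade balance (goods + services) = -3078.1 + 459.0 = -2619.1
Net primary income = 376.3 - 430.7 = -54.4
Net secondary income = 602.9 - 309.9 = 293.0
Current account = -2619.1 + (-54.4) + 293.0 = -2380.5
Financial account = -(-2380.5 + (-263.2)) = 2643.7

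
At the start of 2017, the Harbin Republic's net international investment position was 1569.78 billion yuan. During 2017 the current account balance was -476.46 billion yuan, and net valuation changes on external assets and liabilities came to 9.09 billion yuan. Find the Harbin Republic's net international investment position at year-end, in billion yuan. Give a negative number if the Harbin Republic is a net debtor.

1102.41

Change in NIIP = current account + net valuation change = -476.46 + 9.09 = -467.37
End-of-year NIIP = 1569.78 + (-467.37) = 1102.41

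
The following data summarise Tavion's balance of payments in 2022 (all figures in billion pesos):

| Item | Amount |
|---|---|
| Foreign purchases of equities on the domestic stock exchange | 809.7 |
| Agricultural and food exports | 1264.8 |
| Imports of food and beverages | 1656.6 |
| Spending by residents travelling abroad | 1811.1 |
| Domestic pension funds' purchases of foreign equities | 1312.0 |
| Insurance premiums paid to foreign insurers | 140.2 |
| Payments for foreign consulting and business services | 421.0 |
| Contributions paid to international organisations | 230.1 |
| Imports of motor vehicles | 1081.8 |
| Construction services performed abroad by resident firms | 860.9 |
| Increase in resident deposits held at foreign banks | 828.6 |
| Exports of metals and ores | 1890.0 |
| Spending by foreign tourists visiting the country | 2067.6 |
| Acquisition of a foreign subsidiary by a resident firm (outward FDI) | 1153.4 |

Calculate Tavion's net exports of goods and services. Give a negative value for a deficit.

972.6

Goods: 1890.0 - 1656.6 + 1264.8 - 1081.8 = 416.4
Services: 2067.6 + 860.9 - 1811.1 - 140.2 - 421.0 = 556.2
Trade balance = 416.4 + 556.2 = 972.6
(Excluded from the trade balance — financial account: foreign purchases of equities on the domestic stock exchange 809.7, domestic pension funds' purchases of foreign equities 1312.0, increase in resident deposits held at foreign banks 828.6, acquisition of a foreign subsidiary by a resident firm (outward FDI) 1153.4; secondary income: contributions paid to international organisations 230.1.)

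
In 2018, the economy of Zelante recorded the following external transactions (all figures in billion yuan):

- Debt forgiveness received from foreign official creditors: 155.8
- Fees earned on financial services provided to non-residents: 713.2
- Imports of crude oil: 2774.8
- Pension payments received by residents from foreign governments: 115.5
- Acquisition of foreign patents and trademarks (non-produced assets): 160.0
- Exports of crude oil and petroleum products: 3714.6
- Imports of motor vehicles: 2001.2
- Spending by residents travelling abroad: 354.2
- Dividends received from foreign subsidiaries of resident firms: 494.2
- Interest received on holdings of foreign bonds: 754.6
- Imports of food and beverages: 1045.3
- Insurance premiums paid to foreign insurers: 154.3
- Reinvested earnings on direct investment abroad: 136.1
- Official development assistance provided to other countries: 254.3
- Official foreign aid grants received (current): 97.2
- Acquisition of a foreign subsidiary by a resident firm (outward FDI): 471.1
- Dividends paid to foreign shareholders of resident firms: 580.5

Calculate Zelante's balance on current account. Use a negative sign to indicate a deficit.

-1139.2

Goods: -1045.3 - 2774.8 - 2001.2 + 3714.6 = -2106.7
Services: -354.2 + 713.2 - 154.3 = 204.7
Primary income: -580.5 + 754.6 + 494.2 + 136.1 = 804.4
Secondary income: 115.5 + 97.2 - 254.3 = -41.6
Current account = (-2106.7) + 204.7 + 804.4 + (-41.6) = -1139.2
(Excluded from the current account — capital account: debt forgiveness received from foreign official creditors 155.8, acquisition of foreign patents and trademarks (non-produced assets) 160.0; financial account: acquisition of a foreign subsidiary by a resident firm (outward FDI) 471.1.)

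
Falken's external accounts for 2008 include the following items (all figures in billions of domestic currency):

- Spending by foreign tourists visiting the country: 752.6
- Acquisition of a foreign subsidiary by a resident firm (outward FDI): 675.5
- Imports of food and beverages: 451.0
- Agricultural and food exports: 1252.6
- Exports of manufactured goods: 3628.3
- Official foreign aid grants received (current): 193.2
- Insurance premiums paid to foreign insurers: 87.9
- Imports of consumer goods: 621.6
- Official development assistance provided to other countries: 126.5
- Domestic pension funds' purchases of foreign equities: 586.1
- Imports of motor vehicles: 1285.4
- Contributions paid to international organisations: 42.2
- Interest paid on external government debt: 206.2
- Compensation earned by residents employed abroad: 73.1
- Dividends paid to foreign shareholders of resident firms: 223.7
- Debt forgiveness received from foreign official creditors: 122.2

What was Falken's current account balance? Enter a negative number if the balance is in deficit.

2855.3

Goods: 1252.6 + 3628.3 - 451.0 - 621.6 - 1285.4 = 2522.9
Services: 752.6 - 87.9 = 664.7
Primary income: 73.1 - 223.7 - 206.2 = -356.8
Secondary income: -42.2 - 126.5 + 193.2 = 24.5
Current account = 2522.9 + 664.7 + (-356.8) + 24.5 = 2855.3
(Excluded from the current account — financial account: acquisition of a foreign subsidiary by a resident firm (outward FDI) 675.5, domestic pension funds' purchases of foreign equities 586.1; capital account: debt forgiveness received from foreign official creditors 122.2.)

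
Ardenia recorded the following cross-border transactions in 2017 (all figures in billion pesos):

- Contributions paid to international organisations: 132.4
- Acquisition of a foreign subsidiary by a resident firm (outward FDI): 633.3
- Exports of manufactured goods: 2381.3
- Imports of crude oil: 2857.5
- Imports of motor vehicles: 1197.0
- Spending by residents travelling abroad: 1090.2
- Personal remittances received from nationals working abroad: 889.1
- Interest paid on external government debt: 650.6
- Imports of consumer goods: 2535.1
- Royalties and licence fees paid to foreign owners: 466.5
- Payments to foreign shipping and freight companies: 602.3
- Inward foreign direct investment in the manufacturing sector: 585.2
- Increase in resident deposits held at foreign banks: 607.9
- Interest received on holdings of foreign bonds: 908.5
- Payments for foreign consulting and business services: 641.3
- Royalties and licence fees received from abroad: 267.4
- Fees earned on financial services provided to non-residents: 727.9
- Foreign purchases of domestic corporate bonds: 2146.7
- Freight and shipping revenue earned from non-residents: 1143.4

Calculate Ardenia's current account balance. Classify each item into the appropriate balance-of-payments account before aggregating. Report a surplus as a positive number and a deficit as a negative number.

-3855.3

Goods: 2381.3 - 1197.0 - 2535.1 - 2857.5 = -4208.3
Services: -602.3 - 641.3 + 267.4 - 466.5 + 1143.4 + 727.9 - 1090.2 = -661.6
Primary income: 908.5 - 650.6 = 257.9
Secondary income: -132.4 + 889.1 = 756.7
Current account = (-4208.3) + (-661.6) + 257.9 + 756.7 = -3855.3
(Excluded from the current account — financial account: acquisition of a foreign subsidiary by a resident firm (outward FDI) 633.3, inward foreign direct investment in the manufacturing sector 585.2, increase in resident deposits held at foreign banks 607.9, foreign purchases of domestic corporate bonds 2146.7.)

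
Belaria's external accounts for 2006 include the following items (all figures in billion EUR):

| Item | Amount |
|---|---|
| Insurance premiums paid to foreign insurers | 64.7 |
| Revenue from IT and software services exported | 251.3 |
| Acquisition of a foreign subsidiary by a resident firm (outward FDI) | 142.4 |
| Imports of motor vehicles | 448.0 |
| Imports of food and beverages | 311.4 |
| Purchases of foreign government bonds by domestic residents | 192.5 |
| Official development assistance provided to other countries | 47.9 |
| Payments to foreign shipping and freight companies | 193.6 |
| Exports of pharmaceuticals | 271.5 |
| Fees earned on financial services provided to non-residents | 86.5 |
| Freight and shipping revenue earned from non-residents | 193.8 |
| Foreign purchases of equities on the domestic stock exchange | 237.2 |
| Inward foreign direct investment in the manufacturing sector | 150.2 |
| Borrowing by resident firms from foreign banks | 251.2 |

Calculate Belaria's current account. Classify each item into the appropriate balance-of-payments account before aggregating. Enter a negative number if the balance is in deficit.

Goods: 271.5 - 311.4 - 448.0 = -487.9
Services: -64.7 + 86.5 + 193.8 + 251.3 - 193.6 = 273.3
Secondary income: -47.9
Current account = (-487.9) + 273.3 + (-47.9) = -262.5
(Excluded from the current account — financial account: acquisition of a foreign subsidiary by a resident firm (outward FDI) 142.4, purchases of foreign government bonds by domestic residents 192.5, foreign purchases of equities on the domestic stock exchange 237.2, inward foreign direct investment in the manufacturing sector 150.2, borrowing by resident firms from foreign banks 251.2.)

-262.5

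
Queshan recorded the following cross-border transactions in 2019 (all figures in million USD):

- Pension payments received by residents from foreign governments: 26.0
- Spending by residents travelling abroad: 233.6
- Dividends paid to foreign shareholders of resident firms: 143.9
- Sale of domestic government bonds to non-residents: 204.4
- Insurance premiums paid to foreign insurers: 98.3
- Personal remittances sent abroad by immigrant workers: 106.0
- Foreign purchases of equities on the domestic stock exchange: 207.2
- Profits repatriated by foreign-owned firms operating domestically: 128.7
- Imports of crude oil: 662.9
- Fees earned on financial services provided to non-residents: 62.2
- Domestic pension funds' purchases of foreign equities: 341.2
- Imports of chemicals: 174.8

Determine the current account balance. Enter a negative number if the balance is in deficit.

Goods: -174.8 - 662.9 = -837.7
Services: 62.2 - 98.3 - 233.6 = -269.7
Primary income: -143.9 - 128.7 = -272.6
Secondary income: -106.0 + 26.0 = -80.0
Current account = (-837.7) + (-269.7) + (-272.6) + (-80.0) = -1460.0
(Excluded from the current account — financial account: sale of domestic government bonds to non-residents 204.4, foreign purchases of equities on the domestic stock exchange 207.2, domestic pension funds' purchases of foreign equities 341.2.)

-1460.0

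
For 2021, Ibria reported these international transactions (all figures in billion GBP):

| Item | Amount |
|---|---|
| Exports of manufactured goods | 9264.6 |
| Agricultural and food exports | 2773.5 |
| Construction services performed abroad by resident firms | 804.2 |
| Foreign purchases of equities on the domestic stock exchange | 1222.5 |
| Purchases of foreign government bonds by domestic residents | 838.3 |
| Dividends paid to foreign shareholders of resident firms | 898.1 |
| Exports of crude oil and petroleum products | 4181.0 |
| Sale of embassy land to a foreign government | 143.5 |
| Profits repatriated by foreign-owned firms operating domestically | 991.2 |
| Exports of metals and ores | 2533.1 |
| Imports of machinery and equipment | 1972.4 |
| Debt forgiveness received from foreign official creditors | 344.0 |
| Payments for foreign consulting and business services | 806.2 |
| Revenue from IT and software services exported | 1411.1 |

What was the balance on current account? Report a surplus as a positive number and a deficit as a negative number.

Goods: 9264.6 + 2533.1 + 2773.5 + 4181.0 - 1972.4 = 16779.8
Services: 804.2 - 806.2 + 1411.1 = 1409.1
Primary income: -991.2 - 898.1 = -1889.3
Current account = 16779.8 + 1409.1 + (-1889.3) = 16299.6
(Excluded from the current account — financial account: foreign purchases of equities on the domestic stock exchange 1222.5, purchases of foreign government bonds by domestic residents 838.3; capital account: sale of embassy land to a foreign government 143.5, debt forgiveness received from foreign official creditors 344.0.)

16299.6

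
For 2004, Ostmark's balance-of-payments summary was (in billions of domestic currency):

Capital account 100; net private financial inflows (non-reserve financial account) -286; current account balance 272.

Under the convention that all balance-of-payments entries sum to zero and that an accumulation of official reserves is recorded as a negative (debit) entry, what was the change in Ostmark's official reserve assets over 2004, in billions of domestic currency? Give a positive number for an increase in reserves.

Official reserve transactions balance = -(272 + 100 + (-286)) = -86
An accumulation of reserves is recorded as a debit (negative entry), so the change in the stock of reserves is the negative of that balance.
Change in official reserves = -(-86) = 86

86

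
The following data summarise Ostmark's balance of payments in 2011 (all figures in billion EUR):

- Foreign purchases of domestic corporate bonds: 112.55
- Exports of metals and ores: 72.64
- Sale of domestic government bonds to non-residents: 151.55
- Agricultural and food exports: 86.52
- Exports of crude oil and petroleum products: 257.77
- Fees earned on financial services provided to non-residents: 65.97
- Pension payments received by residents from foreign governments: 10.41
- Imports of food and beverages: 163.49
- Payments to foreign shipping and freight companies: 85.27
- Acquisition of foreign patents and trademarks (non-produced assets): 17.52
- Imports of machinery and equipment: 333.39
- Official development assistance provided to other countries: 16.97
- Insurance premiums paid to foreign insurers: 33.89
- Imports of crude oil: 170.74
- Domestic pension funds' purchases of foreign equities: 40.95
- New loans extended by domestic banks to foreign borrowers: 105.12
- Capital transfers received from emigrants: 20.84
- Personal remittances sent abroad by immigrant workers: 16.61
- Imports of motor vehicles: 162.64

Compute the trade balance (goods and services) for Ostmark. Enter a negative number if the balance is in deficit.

-466.52

Goods: -162.64 + 72.64 + 86.52 - 170.74 + 257.77 - 163.49 - 333.39 = -413.33
Services: -33.89 - 85.27 + 65.97 = -53.19
Trade balance = -413.33 + (-53.19) = -466.52
(Excluded from the trade balance — financial account: foreign purchases of domestic corporate bonds 112.55, sale of domestic government bonds to non-residents 151.55, domestic pension funds' purchases of foreign equities 40.95, new loans extended by domestic banks to foreign borrowers 105.12; secondary income: pension payments received by residents from foreign governments 10.41, official development assistance provided to other countries 16.97, personal remittances sent abroad by immigrant workers 16.61; capital account: acquisition of foreign patents and trademarks (non-produced assets) 17.52, capital transfers received from emigrants 20.84.)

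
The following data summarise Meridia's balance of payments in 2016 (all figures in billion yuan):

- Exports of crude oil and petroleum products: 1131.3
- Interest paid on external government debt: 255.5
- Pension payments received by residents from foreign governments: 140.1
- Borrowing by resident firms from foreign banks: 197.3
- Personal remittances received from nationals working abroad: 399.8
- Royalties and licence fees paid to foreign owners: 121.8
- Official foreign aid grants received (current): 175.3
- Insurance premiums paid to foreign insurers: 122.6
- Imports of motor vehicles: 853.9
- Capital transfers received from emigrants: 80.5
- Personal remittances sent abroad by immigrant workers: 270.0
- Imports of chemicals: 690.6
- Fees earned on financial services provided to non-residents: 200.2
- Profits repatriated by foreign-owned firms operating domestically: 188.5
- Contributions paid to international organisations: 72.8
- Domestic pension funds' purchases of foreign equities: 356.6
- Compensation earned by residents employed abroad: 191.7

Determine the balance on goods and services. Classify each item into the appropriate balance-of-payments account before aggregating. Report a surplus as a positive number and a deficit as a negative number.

Goods: -853.9 + 1131.3 - 690.6 = -413.2
Services: -121.8 - 122.6 + 200.2 = -44.2
Trade balance = -413.2 + (-44.2) = -457.4
(Excluded from the trade balance — primary income: interest paid on external government debt 255.5, profits repatriated by foreign-owned firms operating domestically 188.5, compensation earned by residents employed abroad 191.7; secondary income: pension payments received by residents from foreign governments 140.1, personal remittances received from nationals working abroad 399.8, official foreign aid grants received (current) 175.3, personal remittances sent abroad by immigrant workers 270.0, contributions paid to international organisations 72.8; financial account: borrowing by resident firms from foreign banks 197.3, domestic pension funds' purchases of foreign equities 356.6; capital account: capital transfers received from emigrants 80.5.)

-457.4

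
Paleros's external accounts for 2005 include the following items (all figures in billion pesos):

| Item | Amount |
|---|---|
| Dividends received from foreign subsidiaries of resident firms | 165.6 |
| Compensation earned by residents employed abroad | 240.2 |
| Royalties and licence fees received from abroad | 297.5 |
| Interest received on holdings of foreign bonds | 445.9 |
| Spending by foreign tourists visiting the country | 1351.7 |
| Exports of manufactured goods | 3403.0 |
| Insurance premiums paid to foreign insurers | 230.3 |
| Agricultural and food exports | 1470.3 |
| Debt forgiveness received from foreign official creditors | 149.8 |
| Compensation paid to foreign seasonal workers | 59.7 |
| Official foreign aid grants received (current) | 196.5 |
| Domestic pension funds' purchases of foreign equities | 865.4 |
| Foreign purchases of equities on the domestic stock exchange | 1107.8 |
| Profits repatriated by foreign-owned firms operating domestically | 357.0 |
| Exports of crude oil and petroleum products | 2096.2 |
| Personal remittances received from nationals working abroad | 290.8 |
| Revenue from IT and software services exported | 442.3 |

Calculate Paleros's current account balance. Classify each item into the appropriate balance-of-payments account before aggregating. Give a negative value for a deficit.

Goods: 2096.2 + 1470.3 + 3403.0 = 6969.5
Services: -230.3 + 442.3 + 1351.7 + 297.5 = 1861.2
Primary income: -357.0 - 59.7 + 240.2 + 165.6 + 445.9 = 435.0
Secondary income: 196.5 + 290.8 = 487.3
Current account = 6969.5 + 1861.2 + 435.0 + 487.3 = 9753.0
(Excluded from the current account — capital account: debt forgiveness received from foreign official creditors 149.8; financial account: domestic pension funds' purchases of foreign equities 865.4, foreign purchases of equities on the domestic stock exchange 1107.8.)

9753.0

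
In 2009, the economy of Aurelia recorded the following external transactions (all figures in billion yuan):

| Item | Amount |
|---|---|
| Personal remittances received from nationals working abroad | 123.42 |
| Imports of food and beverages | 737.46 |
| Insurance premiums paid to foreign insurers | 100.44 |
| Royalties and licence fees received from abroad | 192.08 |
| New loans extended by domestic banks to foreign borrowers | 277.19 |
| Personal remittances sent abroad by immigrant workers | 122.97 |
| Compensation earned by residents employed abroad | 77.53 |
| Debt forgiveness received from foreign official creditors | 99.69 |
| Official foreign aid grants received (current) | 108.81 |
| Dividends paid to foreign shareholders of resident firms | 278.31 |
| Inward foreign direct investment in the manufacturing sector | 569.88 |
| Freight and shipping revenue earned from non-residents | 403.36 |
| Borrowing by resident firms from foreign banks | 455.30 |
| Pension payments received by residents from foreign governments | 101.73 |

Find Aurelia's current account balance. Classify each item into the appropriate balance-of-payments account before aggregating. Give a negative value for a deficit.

-232.25

Goods: -737.46
Services: -100.44 + 403.36 + 192.08 = 495.00
Primary income: 77.53 - 278.31 = -200.78
Secondary income: -122.97 + 108.81 + 123.42 + 101.73 = 210.99
Current account = (-737.46) + 495.00 + (-200.78) + 210.99 = -232.25
(Excluded from the current account — financial account: new loans extended by domestic banks to foreign borrowers 277.19, inward foreign direct investment in the manufacturing sector 569.88, borrowing by resident firms from foreign banks 455.30; capital account: debt forgiveness received from foreign official creditors 99.69.)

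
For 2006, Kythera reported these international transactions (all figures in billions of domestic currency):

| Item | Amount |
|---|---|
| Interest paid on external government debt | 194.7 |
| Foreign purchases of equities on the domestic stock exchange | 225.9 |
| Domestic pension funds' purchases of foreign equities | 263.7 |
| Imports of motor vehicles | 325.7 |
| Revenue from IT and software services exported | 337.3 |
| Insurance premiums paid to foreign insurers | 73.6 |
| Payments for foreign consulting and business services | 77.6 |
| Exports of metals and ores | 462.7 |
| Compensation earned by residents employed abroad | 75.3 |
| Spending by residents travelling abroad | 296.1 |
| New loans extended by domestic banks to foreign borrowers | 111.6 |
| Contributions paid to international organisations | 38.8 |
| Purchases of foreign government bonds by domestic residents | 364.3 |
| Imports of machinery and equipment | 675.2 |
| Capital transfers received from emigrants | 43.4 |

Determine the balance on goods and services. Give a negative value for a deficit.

Goods: 462.7 - 325.7 - 675.2 = -538.2
Services: 337.3 - 73.6 - 77.6 - 296.1 = -110.0
Trade balance = -538.2 + (-110.0) = -648.2
(Excluded from the trade balance — primary income: interest paid on external government debt 194.7, compensation earned by residents employed abroad 75.3; financial account: foreign purchases of equities on the domestic stock exchange 225.9, domestic pension funds' purchases of foreign equities 263.7, new loans extended by domestic banks to foreign borrowers 111.6, purchases of foreign government bonds by domestic residents 364.3; secondary income: contributions paid to international organisations 38.8; capital account: capital transfers received from emigrants 43.4.)

-648.2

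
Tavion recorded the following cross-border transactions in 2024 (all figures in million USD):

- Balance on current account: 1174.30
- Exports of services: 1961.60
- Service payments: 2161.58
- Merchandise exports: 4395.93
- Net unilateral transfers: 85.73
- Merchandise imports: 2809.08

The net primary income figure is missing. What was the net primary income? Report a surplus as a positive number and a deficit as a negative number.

Current account = goods balance + services balance + net primary income + net secondary income
Sum of the known components = 1472.60
Net primary income = CA - (known components) = 1174.30 - 1472.60 = -298.30

-298.30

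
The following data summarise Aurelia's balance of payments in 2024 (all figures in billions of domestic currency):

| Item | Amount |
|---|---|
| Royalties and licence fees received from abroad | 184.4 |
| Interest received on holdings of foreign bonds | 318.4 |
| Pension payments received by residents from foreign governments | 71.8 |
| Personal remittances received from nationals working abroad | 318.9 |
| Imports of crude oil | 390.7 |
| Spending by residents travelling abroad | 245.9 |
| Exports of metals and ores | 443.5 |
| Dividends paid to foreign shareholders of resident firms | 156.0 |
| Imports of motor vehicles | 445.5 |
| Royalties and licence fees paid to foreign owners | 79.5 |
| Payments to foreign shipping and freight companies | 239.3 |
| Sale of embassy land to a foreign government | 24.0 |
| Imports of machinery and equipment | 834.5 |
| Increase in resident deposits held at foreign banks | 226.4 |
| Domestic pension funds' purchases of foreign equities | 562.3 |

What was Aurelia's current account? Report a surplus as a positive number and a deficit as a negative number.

-1054.4

Goods: -834.5 - 390.7 + 443.5 - 445.5 = -1227.2
Services: -239.3 - 79.5 - 245.9 + 184.4 = -380.3
Primary income: -156.0 + 318.4 = 162.4
Secondary income: 71.8 + 318.9 = 390.7
Current account = (-1227.2) + (-380.3) + 162.4 + 390.7 = -1054.4
(Excluded from the current account — capital account: sale of embassy land to a foreign government 24.0; financial account: increase in resident deposits held at foreign banks 226.4, domestic pension funds' purchases of foreign equities 562.3.)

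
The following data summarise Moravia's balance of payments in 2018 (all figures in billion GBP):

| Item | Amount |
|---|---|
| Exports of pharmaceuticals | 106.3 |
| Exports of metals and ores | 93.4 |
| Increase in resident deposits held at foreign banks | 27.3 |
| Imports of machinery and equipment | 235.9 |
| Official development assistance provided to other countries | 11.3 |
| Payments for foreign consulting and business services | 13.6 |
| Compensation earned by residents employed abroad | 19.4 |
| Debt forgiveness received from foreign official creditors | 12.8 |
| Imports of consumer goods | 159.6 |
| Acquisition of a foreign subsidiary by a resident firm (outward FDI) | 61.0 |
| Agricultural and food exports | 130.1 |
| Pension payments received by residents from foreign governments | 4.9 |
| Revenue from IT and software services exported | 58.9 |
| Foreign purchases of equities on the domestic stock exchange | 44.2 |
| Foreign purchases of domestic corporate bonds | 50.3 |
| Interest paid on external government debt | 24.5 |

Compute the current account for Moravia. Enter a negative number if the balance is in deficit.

-31.9

Goods: -235.9 - 159.6 + 93.4 + 106.3 + 130.1 = -65.7
Services: 58.9 - 13.6 = 45.3
Primary income: 19.4 - 24.5 = -5.1
Secondary income: 4.9 - 11.3 = -6.4
Current account = (-65.7) + 45.3 + (-5.1) + (-6.4) = -31.9
(Excluded from the current account — financial account: increase in resident deposits held at foreign banks 27.3, acquisition of a foreign subsidiary by a resident firm (outward FDI) 61.0, foreign purchases of equities on the domestic stock exchange 44.2, foreign purchases of domestic corporate bonds 50.3; capital account: debt forgiveness received from foreign official creditors 12.8.)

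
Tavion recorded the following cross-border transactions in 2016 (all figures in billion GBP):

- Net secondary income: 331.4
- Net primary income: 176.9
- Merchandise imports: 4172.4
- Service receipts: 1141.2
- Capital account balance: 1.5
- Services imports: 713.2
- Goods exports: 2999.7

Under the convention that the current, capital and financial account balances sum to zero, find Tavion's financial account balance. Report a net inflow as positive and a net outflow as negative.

Goods balance = 2999.7 - 4172.4 = -1172.7
Services balance = 1141.2 - 713.2 = 428.0
Trade balance (goods + services) = -1172.7 + 428.0 = -744.7
Net primary income = 176.9
Net secondary income = 331.4
Current account = -744.7 + 176.9 + 331.4 = -236.4
Financial account = -(-236.4 + 1.5) = 234.9

234.9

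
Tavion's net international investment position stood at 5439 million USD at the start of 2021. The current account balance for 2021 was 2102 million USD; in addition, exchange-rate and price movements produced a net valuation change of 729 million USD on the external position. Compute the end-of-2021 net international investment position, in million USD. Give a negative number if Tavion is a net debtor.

Change in NIIP = current account + net valuation change = 2102 + 729 = 2831
End-of-year NIIP = 5439 + 2831 = 8270

8270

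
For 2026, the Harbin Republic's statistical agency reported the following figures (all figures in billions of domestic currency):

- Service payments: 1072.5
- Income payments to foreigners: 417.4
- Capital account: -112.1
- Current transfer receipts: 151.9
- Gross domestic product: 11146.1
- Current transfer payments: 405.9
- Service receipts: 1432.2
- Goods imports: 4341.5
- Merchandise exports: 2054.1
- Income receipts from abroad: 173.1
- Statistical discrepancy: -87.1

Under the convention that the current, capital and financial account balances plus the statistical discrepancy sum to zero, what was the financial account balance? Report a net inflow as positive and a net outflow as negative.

2625.2

Goods balance = 2054.1 - 4341.5 = -2287.4
Services balance = 1432.2 - 1072.5 = 359.7
Trade balance (goods + services) = -2287.4 + 359.7 = -1927.7
Net primary income = 173.1 - 417.4 = -244.3
Net secondary income = 151.9 - 405.9 = -254.0
Current account = -1927.7 + (-244.3) + (-254.0) = -2426.0
Financial account = -(-2426.0 + (-112.1) + (-87.1)) = 2625.2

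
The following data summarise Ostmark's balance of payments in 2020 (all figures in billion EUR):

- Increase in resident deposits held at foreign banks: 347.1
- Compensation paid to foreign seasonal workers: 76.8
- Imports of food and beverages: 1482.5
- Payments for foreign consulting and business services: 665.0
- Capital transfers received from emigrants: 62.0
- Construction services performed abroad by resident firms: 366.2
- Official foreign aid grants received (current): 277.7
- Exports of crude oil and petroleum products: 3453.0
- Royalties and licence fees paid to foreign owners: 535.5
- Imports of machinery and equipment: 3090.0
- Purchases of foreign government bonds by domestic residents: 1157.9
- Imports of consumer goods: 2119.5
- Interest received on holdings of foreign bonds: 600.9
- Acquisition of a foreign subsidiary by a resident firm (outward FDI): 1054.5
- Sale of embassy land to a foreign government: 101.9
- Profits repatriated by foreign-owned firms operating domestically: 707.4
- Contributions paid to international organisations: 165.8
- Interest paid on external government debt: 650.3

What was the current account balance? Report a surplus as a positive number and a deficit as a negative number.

Goods: 3453.0 - 1482.5 - 3090.0 - 2119.5 = -3239.0
Services: 366.2 - 665.0 - 535.5 = -834.3
Primary income: -707.4 - 76.8 - 650.3 + 600.9 = -833.6
Secondary income: -165.8 + 277.7 = 111.9
Current account = (-3239.0) + (-834.3) + (-833.6) + 111.9 = -4795.0
(Excluded from the current account — financial account: increase in resident deposits held at foreign banks 347.1, purchases of foreign government bonds by domestic residents 1157.9, acquisition of a foreign subsidiary by a resident firm (outward FDI) 1054.5; capital account: capital transfers received from emigrants 62.0, sale of embassy land to a foreign government 101.9.)

-4795.0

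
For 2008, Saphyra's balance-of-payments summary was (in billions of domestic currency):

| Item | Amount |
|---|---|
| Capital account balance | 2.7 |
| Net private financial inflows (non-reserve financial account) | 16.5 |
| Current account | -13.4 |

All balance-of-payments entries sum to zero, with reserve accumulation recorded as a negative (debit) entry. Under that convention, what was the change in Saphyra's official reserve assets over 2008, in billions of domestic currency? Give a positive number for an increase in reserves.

Official reserve transactions balance = -((-13.4) + 2.7 + 16.5) = -5.8
An accumulation of reserves is recorded as a debit (negative entry), so the change in the stock of reserves is the negative of that balance.
Change in official reserves = -(-5.8) = 5.8

5.8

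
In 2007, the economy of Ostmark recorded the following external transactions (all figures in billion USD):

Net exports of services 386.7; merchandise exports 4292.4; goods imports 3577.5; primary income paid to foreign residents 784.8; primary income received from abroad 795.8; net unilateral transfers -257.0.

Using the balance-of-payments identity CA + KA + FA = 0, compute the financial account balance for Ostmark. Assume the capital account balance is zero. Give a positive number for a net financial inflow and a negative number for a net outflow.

-855.6

Goods balance = 4292.4 - 3577.5 = 714.9
Services balance = 386.7
Trade balance (goods + services) = 714.9 + 386.7 = 1101.6
Net primary income = 795.8 - 784.8 = 11.0
Net secondary income = -257.0
Current account = 1101.6 + 11.0 + (-257.0) = 855.6
Financial account = -(855.6) = -855.6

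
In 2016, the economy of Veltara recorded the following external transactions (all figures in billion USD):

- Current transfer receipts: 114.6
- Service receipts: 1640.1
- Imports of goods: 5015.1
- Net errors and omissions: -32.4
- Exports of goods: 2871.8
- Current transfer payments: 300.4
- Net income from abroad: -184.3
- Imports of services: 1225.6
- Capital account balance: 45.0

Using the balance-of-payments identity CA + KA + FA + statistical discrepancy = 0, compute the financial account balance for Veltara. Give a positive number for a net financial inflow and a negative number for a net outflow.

2086.3

Goods balance = 2871.8 - 5015.1 = -2143.3
Services balance = 1640.1 - 1225.6 = 414.5
Trade balance (goods + services) = -2143.3 + 414.5 = -1728.8
Net primary income = -184.3
Net secondary income = 114.6 - 300.4 = -185.8
Current account = -1728.8 + (-184.3) + (-185.8) = -2098.9
Financial account = -(-2098.9 + 45.0 + (-32.4)) = 2086.3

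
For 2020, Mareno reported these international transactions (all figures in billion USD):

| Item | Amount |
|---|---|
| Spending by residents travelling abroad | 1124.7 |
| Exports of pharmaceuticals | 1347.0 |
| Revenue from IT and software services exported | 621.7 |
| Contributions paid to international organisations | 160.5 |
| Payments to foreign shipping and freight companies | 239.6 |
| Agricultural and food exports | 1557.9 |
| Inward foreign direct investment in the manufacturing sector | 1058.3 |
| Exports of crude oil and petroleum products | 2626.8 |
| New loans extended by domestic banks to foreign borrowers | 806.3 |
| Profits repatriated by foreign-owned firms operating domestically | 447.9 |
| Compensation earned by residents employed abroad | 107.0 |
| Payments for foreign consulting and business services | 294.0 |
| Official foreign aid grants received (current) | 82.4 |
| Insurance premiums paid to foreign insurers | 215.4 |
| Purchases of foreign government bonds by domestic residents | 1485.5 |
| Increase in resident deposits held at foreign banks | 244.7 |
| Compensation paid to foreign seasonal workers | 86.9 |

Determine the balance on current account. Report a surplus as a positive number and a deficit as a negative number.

Goods: 1347.0 + 1557.9 + 2626.8 = 5531.7
Services: -239.6 + 621.7 - 215.4 - 294.0 - 1124.7 = -1252.0
Primary income: -447.9 - 86.9 + 107.0 = -427.8
Secondary income: -160.5 + 82.4 = -78.1
Current account = 5531.7 + (-1252.0) + (-427.8) + (-78.1) = 3773.8
(Excluded from the current account — financial account: inward foreign direct investment in the manufacturing sector 1058.3, new loans extended by domestic banks to foreign borrowers 806.3, purchases of foreign government bonds by domestic residents 1485.5, increase in resident deposits held at foreign banks 244.7.)

3773.8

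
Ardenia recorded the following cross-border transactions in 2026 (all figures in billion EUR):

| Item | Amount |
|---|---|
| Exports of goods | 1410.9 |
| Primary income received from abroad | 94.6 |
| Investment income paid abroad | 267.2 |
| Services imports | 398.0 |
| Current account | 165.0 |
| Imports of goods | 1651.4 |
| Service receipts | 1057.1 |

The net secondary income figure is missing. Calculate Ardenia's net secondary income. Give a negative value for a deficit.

Current account = goods balance + services balance + net primary income + net secondary income
Sum of the known components = 246.0
Net secondary income = CA - (known components) = 165.0 - 246.0 = -81.0

-81.0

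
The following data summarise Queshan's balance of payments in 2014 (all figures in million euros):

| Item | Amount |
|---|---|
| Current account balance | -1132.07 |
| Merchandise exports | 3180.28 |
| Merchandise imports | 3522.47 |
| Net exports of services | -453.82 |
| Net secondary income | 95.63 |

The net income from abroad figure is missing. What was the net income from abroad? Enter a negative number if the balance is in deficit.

-431.69

Current account = goods balance + services balance + net primary income + net secondary income
Sum of the known components = -700.38
Net income from abroad = CA - (known components) = -1132.07 - (-700.38) = -431.69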